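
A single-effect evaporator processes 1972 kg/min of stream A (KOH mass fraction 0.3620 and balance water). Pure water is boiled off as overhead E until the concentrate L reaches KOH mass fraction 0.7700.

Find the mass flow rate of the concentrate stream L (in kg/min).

KOH is conserved: 1972×0.362 = 713.86 kg/min all reports to the concentrate.
Concentrate = 713.86/(target fraction) = 927.1 kg/min.

927.1 kg/min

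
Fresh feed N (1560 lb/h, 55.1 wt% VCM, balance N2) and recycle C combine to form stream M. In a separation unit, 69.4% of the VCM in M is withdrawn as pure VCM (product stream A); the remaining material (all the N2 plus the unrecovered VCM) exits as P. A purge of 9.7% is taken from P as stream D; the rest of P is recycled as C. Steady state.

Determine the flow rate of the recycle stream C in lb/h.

6849 lb/h

N2 enters only via N and leaves only via the purge: 1560×0.449 = 0.097×(N2 in P), and the separation unit passes all N2, so N2 in M = N2 in P = 7221 lb/h.
VCM in M: m_A = 1560×0.551 + (1−0.097)·(1−0.694)·m_A, so m_A = 859.56/0.7237 = 1187.8 lb/h.
P = (1−0.694)×1187.8 + 7221 = 7584.5 lb/h.
Recycle C = (1−0.097)×7584.5 = 6848.8 lb/h.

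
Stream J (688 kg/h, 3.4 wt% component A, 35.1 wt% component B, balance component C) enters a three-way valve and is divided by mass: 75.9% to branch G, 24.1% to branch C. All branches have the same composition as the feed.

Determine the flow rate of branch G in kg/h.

522.2 kg/h

Branch G flow = 0.759×688 = 522.19 kg/h.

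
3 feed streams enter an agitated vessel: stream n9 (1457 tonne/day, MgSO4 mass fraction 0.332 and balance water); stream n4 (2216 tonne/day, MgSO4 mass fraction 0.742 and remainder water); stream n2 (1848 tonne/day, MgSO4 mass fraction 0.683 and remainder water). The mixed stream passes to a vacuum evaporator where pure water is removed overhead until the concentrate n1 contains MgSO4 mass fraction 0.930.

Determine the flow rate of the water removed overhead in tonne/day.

1876 tonne/day

MgSO4 entering = 1457×0.332 + 2216×0.742 + 1848×0.683 = 3390.2 tonne/day.
All MgSO4 reports to n1, so n1 = 3390.2/0.930 = 3645.4 tonne/day.
Total feed = 5521 tonne/day; overhead = 5521 − 3645.4 = 1875.6 tonne/day.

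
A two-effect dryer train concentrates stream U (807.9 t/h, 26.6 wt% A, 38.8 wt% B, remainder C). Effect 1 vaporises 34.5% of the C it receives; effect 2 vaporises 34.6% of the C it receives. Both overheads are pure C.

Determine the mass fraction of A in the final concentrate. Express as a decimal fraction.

C in feed = 807.9×0.346 = 279.53 t/h.
After stage 1: C left = (1−0.345)×279.53 = 183.09; stream total = 711.46 t/h.
After stage 2: C left = (1−0.346)×183.09 = 119.74; final concentrate = 648.11 t/h.
A fraction = 214.9/648.11 = 0.3316.

0.3316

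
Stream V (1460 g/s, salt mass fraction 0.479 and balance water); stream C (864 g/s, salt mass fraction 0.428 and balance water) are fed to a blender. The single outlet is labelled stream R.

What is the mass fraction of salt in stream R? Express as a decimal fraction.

Total flow out = 1460 + 864 = 2324 g/s.
salt in = 1460×0.479 + 864×0.428 = 1069.1 g/s.
salt mass fraction in R = 1069.1/2324 = 0.460.

0.460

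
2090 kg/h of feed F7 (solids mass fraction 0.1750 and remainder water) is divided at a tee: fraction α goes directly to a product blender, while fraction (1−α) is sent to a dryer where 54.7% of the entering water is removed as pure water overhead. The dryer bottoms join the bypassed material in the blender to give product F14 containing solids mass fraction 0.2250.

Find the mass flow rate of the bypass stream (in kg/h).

All 2090×0.175 = 365.75 kg/h of solids reaches F14, so F14 = 365.75/0.225 = 1625.6 kg/h and vapour = 464.44 kg/h.
The evaporator receives (1−α)·2090 of feed at 0.825 water and removes 0.547 of that water:
0.547×0.825×(1−α)×2090 = 464.44
(1−α) = 464.44/943.16 = 0.4924;  α = 0.5076.
Bypass flow = 0.5076×2090 = 1060.8 kg/h.

1061 kg/h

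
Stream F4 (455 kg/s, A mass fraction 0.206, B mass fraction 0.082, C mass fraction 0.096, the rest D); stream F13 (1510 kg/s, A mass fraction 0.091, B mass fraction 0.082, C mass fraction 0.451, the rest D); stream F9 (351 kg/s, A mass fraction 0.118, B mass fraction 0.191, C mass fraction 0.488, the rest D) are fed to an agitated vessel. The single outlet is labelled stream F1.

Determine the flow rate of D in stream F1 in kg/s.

D out = D in = 455×0.616 + 1510×0.376 + 351×0.203 = 919.29 kg/s.

919.3 kg/s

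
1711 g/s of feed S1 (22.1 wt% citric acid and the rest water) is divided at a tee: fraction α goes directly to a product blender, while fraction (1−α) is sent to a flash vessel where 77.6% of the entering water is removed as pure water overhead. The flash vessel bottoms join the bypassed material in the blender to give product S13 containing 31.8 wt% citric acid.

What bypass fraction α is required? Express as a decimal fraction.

All 1711×0.221 = 378.13 g/s of citric acid reaches S13, so S13 = 378.13/0.318 = 1189.1 g/s and vapour = 521.91 g/s.
The evaporator receives (1−α)·1711 of feed at 0.779 water and removes 0.776 of that water:
0.776×0.779×(1−α)×1711 = 521.91
(1−α) = 521.91/1034.3 = 0.5046;  α = 0.4954.

0.495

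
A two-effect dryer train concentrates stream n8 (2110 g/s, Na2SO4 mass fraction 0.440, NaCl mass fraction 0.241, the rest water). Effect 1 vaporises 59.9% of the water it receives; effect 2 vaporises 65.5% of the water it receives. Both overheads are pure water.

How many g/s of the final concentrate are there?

water in feed = 2110×0.319 = 673.09 g/s.
After stage 1: water left = (1−0.599)×673.09 = 269.91; stream total = 1706.8 g/s.
After stage 2: water left = (1−0.655)×269.91 = 93.119; final concentrate = 1530 g/s.

1530 g/s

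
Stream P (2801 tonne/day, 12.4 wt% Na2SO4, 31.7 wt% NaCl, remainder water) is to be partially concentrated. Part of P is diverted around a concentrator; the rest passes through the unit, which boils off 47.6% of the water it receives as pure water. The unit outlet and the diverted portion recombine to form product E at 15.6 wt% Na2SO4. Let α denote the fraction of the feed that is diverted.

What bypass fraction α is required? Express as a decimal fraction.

All 2801×0.124 = 347.32 tonne/day of Na2SO4 reaches E, so E = 347.32/0.156 = 2226.4 tonne/day and vapour = 574.56 tonne/day.
The evaporator receives (1−α)·2801 of feed at 0.559 water and removes 0.476 of that water:
0.476×0.559×(1−α)×2801 = 574.56
(1−α) = 574.56/745.3 = 0.7709;  α = 0.2291.

0.229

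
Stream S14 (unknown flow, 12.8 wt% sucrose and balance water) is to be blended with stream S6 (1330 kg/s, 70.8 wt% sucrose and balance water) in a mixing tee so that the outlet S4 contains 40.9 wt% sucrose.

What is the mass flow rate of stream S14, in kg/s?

1415 kg/s

Let S14 be the unknown flow. Total out = 1330 + S14.
sucrose balance: 941.64 + 0.128·S14 = 0.409·(1330 + S14)
(0.128 − 0.409)·S14 = 0.409×1330 − 941.64 = -397.67
S14 = -397.67 / -0.281 = 1415.2 kg/s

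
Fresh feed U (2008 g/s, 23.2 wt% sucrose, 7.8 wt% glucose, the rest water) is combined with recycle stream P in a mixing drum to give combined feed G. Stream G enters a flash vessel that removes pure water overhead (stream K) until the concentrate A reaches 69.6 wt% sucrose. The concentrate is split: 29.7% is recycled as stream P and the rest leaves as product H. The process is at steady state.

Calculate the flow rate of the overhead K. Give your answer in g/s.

1339 g/s

Overall sucrose balance (none leaves overhead): sucrose in fresh feed = sucrose in product, i.e. 2008×0.232 = (1−0.297)·A·0.696.
A = 465.86/(0.696×0.703) = 952.11 g/s.
Recycle P = 0.297×952.11 = 282.78 g/s.
Combined feed G = 2008 + 282.78 = 2290.8 g/s.
Overhead K = G − A = 2290.8 − 952.11 = 1338.7 g/s.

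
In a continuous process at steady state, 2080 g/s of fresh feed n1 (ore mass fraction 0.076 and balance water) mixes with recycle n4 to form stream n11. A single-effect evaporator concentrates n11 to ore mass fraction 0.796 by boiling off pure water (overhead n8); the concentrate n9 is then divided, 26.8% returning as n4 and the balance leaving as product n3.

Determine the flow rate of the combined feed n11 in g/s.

Overall ore balance (none leaves overhead): ore in fresh feed = ore in product, i.e. 2080×0.076 = (1−0.268)·n9·0.796.
n9 = 158.08/(0.796×0.732) = 271.3 g/s.
Recycle n4 = 0.268×271.3 = 72.709 g/s.
Combined feed n11 = 2080 + 72.709 = 2152.7 g/s.

2153 g/s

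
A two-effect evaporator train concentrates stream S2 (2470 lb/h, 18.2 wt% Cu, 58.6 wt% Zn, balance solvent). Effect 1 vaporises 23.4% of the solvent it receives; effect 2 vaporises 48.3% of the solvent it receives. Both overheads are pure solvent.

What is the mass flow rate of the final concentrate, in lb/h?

2124 lb/h

solvent in feed = 2470×0.232 = 573.04 lb/h.
After stage 1: solvent left = (1−0.234)×573.04 = 438.95; stream total = 2335.9 lb/h.
After stage 2: solvent left = (1−0.483)×438.95 = 226.94; final concentrate = 2123.9 lb/h.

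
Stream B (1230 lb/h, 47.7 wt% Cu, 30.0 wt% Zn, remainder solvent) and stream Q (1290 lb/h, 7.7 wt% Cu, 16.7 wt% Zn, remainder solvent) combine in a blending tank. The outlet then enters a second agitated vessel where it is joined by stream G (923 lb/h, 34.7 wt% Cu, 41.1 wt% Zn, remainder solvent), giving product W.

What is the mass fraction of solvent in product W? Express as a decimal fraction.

Overall, product flow = 3443 lb/h.
solvent in = 1230×0.223 + 1290×0.756 + 923×0.242 = 1472.9 lb/h.
solvent fraction in W = 0.4278.

0.4278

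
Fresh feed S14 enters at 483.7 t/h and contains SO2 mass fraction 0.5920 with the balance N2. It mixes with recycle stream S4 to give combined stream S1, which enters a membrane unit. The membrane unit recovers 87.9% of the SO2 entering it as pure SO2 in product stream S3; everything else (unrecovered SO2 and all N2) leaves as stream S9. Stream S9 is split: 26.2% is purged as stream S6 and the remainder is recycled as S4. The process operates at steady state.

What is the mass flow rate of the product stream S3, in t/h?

SO2 in S1: m_A = 483.7×0.592 + (1−0.262)·(1−0.879)·m_A, so m_A = 286.35/0.9107 = 314.43 t/h.
Product S3 = 0.879×314.43 = 276.38 t/h.

276.4 t/h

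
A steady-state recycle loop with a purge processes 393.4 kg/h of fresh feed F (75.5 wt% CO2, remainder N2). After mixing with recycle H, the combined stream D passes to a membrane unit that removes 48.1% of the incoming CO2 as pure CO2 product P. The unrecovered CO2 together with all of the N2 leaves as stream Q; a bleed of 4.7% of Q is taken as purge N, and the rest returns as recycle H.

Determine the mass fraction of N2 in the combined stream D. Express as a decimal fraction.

0.777

N2 enters only via F and leaves only via the purge: 393.4×0.245 = 0.047×(N2 in Q), and the membrane unit passes all N2, so N2 in D = N2 in Q = 2050.7 kg/h.
CO2 in D: m_A = 393.4×0.755 + (1−0.047)·(1−0.481)·m_A, so m_A = 297.02/0.5054 = 587.7 kg/h.
D = 587.7 + 2050.7 = 2638.4 kg/h.
N2 fraction in D = 2050.7/2638.4 = 0.777.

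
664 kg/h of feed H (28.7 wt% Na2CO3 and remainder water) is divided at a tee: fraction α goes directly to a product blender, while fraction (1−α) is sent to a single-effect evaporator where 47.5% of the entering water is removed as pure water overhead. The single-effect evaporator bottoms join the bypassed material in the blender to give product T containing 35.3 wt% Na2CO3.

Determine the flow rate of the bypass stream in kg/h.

All 664×0.287 = 190.57 kg/h of Na2CO3 reaches T, so T = 190.57/0.353 = 539.85 kg/h and vapour = 124.15 kg/h.
The evaporator receives (1−α)·664 of feed at 0.713 water and removes 0.475 of that water:
0.475×0.713×(1−α)×664 = 124.15
(1−α) = 124.15/224.88 = 0.5521;  α = 0.4479.
Bypass flow = 0.4479×664 = 297.43 kg/h.

297.4 kg/h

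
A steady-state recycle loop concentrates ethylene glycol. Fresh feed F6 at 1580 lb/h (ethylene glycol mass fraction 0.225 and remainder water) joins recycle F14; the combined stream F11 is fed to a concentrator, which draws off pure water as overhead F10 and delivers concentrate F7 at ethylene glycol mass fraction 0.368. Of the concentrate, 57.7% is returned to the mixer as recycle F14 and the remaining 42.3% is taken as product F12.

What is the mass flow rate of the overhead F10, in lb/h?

614 lb/h

Overall ethylene glycol balance (none leaves overhead): ethylene glycol in fresh feed = ethylene glycol in product, i.e. 1580×0.225 = (1−0.577)·F7·0.368.
F7 = 355.5/(0.368×0.423) = 2283.8 lb/h.
Recycle F14 = 0.577×2283.8 = 1317.7 lb/h.
Combined feed F11 = 1580 + 1317.7 = 2897.7 lb/h.
Overhead F10 = F11 − F7 = 2897.7 − 2283.8 = 613.97 lb/h.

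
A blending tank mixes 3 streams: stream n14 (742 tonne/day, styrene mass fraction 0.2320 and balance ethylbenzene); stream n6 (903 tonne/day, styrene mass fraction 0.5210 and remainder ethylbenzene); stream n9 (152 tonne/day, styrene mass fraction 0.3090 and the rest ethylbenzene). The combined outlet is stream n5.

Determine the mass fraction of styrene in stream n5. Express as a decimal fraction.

0.3837

Total flow out = 742 + 903 + 152 = 1797 tonne/day.
styrene in = 742×0.232 + 903×0.521 + 152×0.309 = 689.58 tonne/day.
styrene mass fraction in n5 = 689.58/1797 = 0.3837.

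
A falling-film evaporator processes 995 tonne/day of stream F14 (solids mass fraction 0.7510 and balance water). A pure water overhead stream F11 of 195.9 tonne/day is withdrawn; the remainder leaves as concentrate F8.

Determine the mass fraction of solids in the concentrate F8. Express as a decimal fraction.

0.9351

solids is not removed: 995×0.751 = 747.25 tonne/day of solids enters F8.
Concentrate = 995 − 195.9 = 799.1 tonne/day.
Mass fraction = 747.25/799.1 = 0.9351.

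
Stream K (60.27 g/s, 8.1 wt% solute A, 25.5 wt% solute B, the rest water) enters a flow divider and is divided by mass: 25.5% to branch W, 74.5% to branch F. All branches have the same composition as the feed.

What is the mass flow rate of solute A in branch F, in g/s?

3.637 g/s

Branch F total = 0.745×60.27 = 44.901 g/s.
solute A in F = 0.081×44.901 = 3.637 g/s.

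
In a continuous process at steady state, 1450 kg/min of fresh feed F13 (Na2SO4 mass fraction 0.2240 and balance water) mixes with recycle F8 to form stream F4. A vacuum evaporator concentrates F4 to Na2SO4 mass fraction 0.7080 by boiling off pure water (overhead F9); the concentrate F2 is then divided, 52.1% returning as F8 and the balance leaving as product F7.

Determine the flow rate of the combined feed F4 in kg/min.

Overall Na2SO4 balance (none leaves overhead): Na2SO4 in fresh feed = Na2SO4 in product, i.e. 1450×0.224 = (1−0.521)·F2·0.708.
F2 = 324.8/(0.708×0.479) = 957.74 kg/min.
Recycle F8 = 0.521×957.74 = 498.98 kg/min.
Combined feed F4 = 1450 + 498.98 = 1949 kg/min.

1949 kg/min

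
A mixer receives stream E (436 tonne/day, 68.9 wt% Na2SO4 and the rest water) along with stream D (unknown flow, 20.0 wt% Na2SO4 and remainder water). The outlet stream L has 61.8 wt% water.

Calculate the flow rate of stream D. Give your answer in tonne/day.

735.5 tonne/day

Let D be the unknown flow. Total out = 436 + D.
water balance: 135.6 + 0.800·D = 0.618·(436 + D)
(0.800 − 0.618)·D = 0.618×436 − 135.6 = 133.85
D = 133.85 / 0.182 = 735.45 tonne/day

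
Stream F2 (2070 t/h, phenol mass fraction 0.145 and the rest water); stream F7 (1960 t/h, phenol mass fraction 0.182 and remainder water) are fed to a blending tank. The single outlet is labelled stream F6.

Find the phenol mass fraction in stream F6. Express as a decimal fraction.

Total flow out = 2070 + 1960 = 4030 t/h.
phenol in = 2070×0.145 + 1960×0.182 = 656.87 t/h.
phenol mass fraction in F6 = 656.87/4030 = 0.163.

0.163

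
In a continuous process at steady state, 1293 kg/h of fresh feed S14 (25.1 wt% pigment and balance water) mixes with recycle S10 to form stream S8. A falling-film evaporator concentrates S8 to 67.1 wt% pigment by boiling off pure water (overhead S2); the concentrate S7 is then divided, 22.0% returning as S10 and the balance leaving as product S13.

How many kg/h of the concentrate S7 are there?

Overall pigment balance (none leaves overhead): pigment in fresh feed = pigment in product, i.e. 1293×0.251 = (1−0.220)·S7·0.671.
S7 = 324.54/(0.671×0.780) = 620.09 kg/h.

620.1 kg/h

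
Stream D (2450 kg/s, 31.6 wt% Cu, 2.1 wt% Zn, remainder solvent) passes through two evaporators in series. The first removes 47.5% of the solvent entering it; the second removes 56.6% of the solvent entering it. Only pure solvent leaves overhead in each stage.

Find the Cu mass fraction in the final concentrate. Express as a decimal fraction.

solvent in feed = 2450×0.663 = 1624.4 kg/s.
After stage 1: solvent left = (1−0.475)×1624.4 = 852.78; stream total = 1678.4 kg/s.
After stage 2: solvent left = (1−0.566)×852.78 = 370.11; final concentrate = 1195.8 kg/s.
Cu fraction = 774.2/1195.8 = 0.647.

0.647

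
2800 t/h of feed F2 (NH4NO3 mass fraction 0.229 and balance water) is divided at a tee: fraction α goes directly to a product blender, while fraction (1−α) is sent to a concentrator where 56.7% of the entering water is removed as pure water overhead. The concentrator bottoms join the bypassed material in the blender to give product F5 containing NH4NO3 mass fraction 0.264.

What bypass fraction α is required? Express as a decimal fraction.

0.697

All 2800×0.229 = 641.2 t/h of NH4NO3 reaches F5, so F5 = 641.2/0.264 = 2428.8 t/h and vapour = 371.21 t/h.
The evaporator receives (1−α)·2800 of feed at 0.771 water and removes 0.567 of that water:
0.567×0.771×(1−α)×2800 = 371.21
(1−α) = 371.21/1224 = 0.3033;  α = 0.6967.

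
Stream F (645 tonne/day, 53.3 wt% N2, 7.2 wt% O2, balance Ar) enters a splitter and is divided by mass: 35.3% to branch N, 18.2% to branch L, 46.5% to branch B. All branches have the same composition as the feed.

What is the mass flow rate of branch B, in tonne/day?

299.9 tonne/day

Branch B flow = 0.465×645 = 299.93 tonne/day.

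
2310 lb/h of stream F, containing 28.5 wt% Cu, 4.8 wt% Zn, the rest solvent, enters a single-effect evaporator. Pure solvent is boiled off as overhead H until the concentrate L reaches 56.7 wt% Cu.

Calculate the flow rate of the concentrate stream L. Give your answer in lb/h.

1161 lb/h

Cu is conserved: 2310×0.285 = 658.35 lb/h all reports to the concentrate.
Concentrate = 658.35/(target fraction) = 1161.1 lb/h.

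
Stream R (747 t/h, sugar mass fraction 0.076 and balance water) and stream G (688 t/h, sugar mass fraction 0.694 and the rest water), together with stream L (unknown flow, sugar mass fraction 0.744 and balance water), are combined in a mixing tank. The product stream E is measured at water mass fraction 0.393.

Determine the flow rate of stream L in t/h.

2458 t/h

Let L be the unknown flow. Total out = 1435 + L.
water balance: 900.76 + 0.256·L = 0.393·(1435 + L)
(0.256 − 0.393)·L = 0.393×1435 − 900.76 = -336.8
L = -336.8 / -0.137 = 2458.4 t/h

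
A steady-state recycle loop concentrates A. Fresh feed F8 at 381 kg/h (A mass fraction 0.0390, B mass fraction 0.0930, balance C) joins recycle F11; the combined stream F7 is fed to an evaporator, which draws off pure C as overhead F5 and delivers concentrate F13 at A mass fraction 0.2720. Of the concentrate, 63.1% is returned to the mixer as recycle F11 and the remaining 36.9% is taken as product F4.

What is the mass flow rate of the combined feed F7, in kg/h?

474.4 kg/h

Overall A balance (none leaves overhead): A in fresh feed = A in product, i.e. 381×0.039 = (1−0.631)·F13·0.272.
F13 = 14.859/(0.272×0.369) = 148.05 kg/h.
Recycle F11 = 0.631×148.05 = 93.417 kg/h.
Combined feed F7 = 381 + 93.417 = 474.42 kg/h.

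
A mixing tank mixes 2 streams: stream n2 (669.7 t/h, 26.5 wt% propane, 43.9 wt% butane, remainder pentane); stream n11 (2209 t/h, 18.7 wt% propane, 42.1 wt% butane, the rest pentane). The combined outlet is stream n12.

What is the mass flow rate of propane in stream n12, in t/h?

590.6 t/h

propane out = propane in = 669.7×0.265 + 2209×0.187 = 590.55 t/h.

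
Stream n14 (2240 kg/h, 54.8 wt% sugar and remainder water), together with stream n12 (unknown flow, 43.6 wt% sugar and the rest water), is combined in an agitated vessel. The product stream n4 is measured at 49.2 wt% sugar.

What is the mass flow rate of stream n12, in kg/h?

Let n12 be the unknown flow. Total out = 2240 + n12.
sugar balance: 1227.5 + 0.436·n12 = 0.492·(2240 + n12)
(0.436 − 0.492)·n12 = 0.492×2240 − 1227.5 = -125.44
n12 = -125.44 / -0.056 = 2240 kg/h

2240 kg/h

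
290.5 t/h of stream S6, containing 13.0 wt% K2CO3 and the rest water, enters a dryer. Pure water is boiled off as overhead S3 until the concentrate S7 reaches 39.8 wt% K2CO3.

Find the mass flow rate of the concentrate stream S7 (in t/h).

K2CO3 is conserved: 290.5×0.130 = 37.765 t/h all reports to the concentrate.
Concentrate = 37.765/(target fraction) = 94.887 t/h.

94.89 t/h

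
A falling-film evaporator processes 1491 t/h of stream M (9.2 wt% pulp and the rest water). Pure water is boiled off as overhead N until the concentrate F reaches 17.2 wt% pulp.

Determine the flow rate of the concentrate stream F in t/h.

pulp is conserved: 1491×0.092 = 137.17 t/h all reports to the concentrate.
Concentrate = 137.17/(target fraction) = 797.51 t/h.

797.5 t/h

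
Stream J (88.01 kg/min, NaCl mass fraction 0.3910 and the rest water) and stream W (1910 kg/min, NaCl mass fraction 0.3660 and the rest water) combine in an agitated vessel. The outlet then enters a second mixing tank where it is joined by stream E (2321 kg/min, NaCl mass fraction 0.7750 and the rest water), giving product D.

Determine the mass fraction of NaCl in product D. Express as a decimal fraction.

0.5863

Overall, product flow = 4319 kg/min.
NaCl in = 88.01×0.391 + 1910×0.366 + 2321×0.775 = 2532.2 kg/min.
NaCl fraction in D = 0.5863.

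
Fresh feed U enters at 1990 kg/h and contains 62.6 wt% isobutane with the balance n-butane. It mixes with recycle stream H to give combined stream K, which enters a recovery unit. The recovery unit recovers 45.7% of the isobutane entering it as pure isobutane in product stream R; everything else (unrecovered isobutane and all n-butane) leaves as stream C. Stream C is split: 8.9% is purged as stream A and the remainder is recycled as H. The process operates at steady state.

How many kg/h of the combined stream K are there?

10830 kg/h

n-butane enters only via U and leaves only via the purge: 1990×0.374 = 0.089×(n-butane in C), and the recovery unit passes all n-butane, so n-butane in K = n-butane in C = 8362.5 kg/h.
isobutane in K: m_A = 1990×0.626 + (1−0.089)·(1−0.457)·m_A, so m_A = 1245.7/0.5053 = 2465.2 kg/h.
K = 2465.2 + 8362.5 = 10828 kg/h.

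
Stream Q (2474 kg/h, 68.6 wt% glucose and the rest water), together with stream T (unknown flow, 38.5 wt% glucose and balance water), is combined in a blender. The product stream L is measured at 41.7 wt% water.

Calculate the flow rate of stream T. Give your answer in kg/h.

Let T be the unknown flow. Total out = 2474 + T.
water balance: 776.84 + 0.615·T = 0.417·(2474 + T)
(0.615 − 0.417)·T = 0.417×2474 − 776.84 = 254.82
T = 254.82 / 0.198 = 1287 kg/h

1287 kg/h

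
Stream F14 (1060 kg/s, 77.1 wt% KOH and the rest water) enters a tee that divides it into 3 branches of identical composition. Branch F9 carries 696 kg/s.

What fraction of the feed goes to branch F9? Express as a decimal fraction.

0.657

Fraction to F9 = 696/1060 = 0.6566.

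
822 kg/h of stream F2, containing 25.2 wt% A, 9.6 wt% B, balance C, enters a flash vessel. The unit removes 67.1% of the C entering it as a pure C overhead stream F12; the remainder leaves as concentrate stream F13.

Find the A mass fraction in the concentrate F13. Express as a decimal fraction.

A is not removed: 822×0.252 = 207.14 kg/h of A enters F13.
C entering = 822×0.652 = 535.94 kg/h; overhead removed = 0.671×535.94 = 359.62 kg/h.
Concentrate = 822 − 359.62 = 462.38 kg/h.
Mass fraction = 207.14/462.38 = 0.448.

0.448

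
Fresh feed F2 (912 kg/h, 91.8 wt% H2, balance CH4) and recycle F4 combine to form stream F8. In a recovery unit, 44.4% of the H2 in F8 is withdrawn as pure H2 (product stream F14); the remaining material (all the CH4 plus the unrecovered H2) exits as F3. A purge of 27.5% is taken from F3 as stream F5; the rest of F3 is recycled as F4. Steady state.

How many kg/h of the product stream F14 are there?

H2 in F8: m_A = 912×0.918 + (1−0.275)·(1−0.444)·m_A, so m_A = 837.22/0.5969 = 1402.6 kg/h.
Product F14 = 0.444×1402.6 = 622.76 kg/h.

622.8 kg/h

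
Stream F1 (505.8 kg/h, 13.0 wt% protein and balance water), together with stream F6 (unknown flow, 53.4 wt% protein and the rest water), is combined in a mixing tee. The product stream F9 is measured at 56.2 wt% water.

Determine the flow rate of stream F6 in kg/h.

Let F6 be the unknown flow. Total out = 505.8 + F6.
water balance: 440.05 + 0.466·F6 = 0.562·(505.8 + F6)
(0.466 − 0.562)·F6 = 0.562×505.8 − 440.05 = -155.79
F6 = -155.79 / -0.096 = 1622.8 kg/h

1623 kg/h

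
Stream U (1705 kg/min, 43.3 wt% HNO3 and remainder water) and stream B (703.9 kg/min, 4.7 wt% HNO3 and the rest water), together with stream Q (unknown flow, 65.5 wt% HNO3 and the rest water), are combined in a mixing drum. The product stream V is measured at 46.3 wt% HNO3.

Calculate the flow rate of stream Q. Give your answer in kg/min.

Let Q be the unknown flow. Total out = 2408.9 + Q.
HNO3 balance: 771.35 + 0.655·Q = 0.463·(2408.9 + Q)
(0.655 − 0.463)·Q = 0.463×2408.9 − 771.35 = 343.97
Q = 343.97 / 0.192 = 1791.5 kg/min

1792 kg/min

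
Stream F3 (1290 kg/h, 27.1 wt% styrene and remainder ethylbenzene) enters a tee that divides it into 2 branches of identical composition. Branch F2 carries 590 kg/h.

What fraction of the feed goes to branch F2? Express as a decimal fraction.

Fraction to F2 = 590/1290 = 0.4574.

0.457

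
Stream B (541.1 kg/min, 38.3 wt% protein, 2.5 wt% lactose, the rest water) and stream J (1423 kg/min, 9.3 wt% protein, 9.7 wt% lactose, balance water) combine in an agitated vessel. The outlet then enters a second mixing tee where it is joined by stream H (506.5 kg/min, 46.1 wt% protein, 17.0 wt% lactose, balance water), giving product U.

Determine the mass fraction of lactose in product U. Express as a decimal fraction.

0.0962

Overall, product flow = 2470.6 kg/min.
lactose in = 541.1×0.025 + 1423×0.097 + 506.5×0.170 = 237.66 kg/min.
lactose fraction in U = 0.0962.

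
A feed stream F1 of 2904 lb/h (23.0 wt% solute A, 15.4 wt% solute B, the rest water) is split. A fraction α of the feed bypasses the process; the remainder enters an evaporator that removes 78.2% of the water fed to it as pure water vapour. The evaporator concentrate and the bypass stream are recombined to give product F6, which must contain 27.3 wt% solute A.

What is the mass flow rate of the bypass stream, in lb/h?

All 2904×0.230 = 667.92 lb/h of solute A reaches F6, so F6 = 667.92/0.273 = 2446.6 lb/h and vapour = 457.41 lb/h.
The evaporator receives (1−α)·2904 of feed at 0.616 water and removes 0.782 of that water:
0.782×0.616×(1−α)×2904 = 457.41
(1−α) = 457.41/1398.9 = 0.3270;  α = 0.6730.
Bypass flow = 0.6730×2904 = 1954.5 lb/h.

1954 lb/h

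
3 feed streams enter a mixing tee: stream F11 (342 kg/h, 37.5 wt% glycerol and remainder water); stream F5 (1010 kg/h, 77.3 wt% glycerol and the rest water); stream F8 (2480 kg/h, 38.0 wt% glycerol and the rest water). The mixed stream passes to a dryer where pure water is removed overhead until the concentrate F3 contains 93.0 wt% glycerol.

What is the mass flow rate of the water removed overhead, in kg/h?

1841 kg/h

glycerol entering = 342×0.375 + 1010×0.773 + 2480×0.380 = 1851.4 kg/h.
All glycerol reports to F3, so F3 = 1851.4/0.930 = 1990.7 kg/h.
Total feed = 3832 kg/h; overhead = 3832 − 1990.7 = 1841.3 kg/h.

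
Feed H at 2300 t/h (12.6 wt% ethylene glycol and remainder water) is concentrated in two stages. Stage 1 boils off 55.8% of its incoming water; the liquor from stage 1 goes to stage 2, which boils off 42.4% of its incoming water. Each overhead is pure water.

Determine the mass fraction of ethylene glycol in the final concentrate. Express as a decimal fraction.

water in feed = 2300×0.874 = 2010.2 t/h.
After stage 1: water left = (1−0.558)×2010.2 = 888.51; stream total = 1178.3 t/h.
After stage 2: water left = (1−0.424)×888.51 = 511.78; final concentrate = 801.58 t/h.
ethylene glycol fraction = 289.8/801.58 = 0.362.

0.362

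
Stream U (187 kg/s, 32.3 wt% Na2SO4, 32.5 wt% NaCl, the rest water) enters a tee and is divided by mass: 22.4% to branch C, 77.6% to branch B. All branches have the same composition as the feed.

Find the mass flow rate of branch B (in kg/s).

145.1 kg/s

Branch B flow = 0.776×187 = 145.11 kg/s.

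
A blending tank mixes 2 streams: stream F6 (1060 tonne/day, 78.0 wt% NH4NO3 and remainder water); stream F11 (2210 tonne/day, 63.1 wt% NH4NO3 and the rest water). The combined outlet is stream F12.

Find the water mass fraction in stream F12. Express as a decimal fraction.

Total flow out = 1060 + 2210 = 3270 tonne/day.
water in = 1060×0.220 + 2210×0.369 = 1048.7 tonne/day.
water mass fraction in F12 = 1048.7/3270 = 0.321.

0.321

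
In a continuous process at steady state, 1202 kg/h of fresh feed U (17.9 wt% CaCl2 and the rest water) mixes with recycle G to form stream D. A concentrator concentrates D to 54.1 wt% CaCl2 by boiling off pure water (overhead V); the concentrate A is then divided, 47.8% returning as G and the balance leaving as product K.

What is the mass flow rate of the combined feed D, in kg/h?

1566 kg/h

Overall CaCl2 balance (none leaves overhead): CaCl2 in fresh feed = CaCl2 in product, i.e. 1202×0.179 = (1−0.478)·A·0.541.
A = 215.16/(0.541×0.522) = 761.89 kg/h.
Recycle G = 0.478×761.89 = 364.18 kg/h.
Combined feed D = 1202 + 364.18 = 1566.2 kg/h.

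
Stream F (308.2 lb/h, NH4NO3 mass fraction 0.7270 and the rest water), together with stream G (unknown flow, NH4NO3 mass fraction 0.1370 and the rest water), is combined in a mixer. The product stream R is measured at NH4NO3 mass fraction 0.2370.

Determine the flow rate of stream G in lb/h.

Let G be the unknown flow. Total out = 308.2 + G.
NH4NO3 balance: 224.06 + 0.137·G = 0.237·(308.2 + G)
(0.137 − 0.237)·G = 0.237×308.2 − 224.06 = -151.02
G = -151.02 / -0.100 = 1510.2 lb/h

1510 lb/h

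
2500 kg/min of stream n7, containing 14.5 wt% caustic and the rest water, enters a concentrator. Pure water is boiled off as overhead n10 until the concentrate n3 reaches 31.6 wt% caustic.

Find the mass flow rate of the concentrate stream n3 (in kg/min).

caustic is conserved: 2500×0.145 = 362.5 kg/min all reports to the concentrate.
Concentrate = 362.5/(target fraction) = 1147.2 kg/min.

1147 kg/min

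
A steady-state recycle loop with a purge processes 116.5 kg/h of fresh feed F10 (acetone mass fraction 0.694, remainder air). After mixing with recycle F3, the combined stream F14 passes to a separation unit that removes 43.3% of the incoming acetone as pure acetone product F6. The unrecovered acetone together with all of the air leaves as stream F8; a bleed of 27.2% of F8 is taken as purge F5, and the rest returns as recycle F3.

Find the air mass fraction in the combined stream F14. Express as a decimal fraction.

air enters only via F10 and leaves only via the purge: 116.5×0.306 = 0.272×(air in F8), and the separation unit passes all air, so air in F14 = air in F8 = 131.06 kg/h.
acetone in F14: m_A = 116.5×0.694 + (1−0.272)·(1−0.433)·m_A, so m_A = 80.851/0.5872 = 137.68 kg/h.
F14 = 137.68 + 131.06 = 268.75 kg/h.
air fraction in F14 = 131.06/268.75 = 0.488.

0.488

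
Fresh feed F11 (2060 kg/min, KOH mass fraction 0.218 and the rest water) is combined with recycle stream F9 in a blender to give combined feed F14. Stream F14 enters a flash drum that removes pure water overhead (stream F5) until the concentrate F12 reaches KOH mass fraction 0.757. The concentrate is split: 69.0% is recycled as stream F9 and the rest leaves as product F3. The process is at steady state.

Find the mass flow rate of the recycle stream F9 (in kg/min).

1320 kg/min

Overall KOH balance (none leaves overhead): KOH in fresh feed = KOH in product, i.e. 2060×0.218 = (1−0.690)·F12·0.757.
F12 = 449.08/(0.757×0.310) = 1913.7 kg/min.
Recycle F9 = 0.690×1913.7 = 1320.4 kg/min.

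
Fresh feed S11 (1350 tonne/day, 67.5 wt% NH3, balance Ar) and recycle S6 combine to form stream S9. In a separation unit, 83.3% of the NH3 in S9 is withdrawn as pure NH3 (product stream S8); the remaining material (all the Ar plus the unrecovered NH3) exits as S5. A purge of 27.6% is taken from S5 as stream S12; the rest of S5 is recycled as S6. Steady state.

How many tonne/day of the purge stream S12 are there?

486.5 tonne/day

Ar enters only via S11 and leaves only via the purge: 1350×0.325 = 0.276×(Ar in S5), and the separation unit passes all Ar, so Ar in S9 = Ar in S5 = 1589.7 tonne/day.
NH3 in S9: m_A = 1350×0.675 + (1−0.276)·(1−0.833)·m_A, so m_A = 911.25/0.8791 = 1036.6 tonne/day.
S5 = (1−0.833)×1036.6 + 1589.7 = 1762.8 tonne/day.
Purge S12 = 0.276×1762.8 = 486.53 tonne/day.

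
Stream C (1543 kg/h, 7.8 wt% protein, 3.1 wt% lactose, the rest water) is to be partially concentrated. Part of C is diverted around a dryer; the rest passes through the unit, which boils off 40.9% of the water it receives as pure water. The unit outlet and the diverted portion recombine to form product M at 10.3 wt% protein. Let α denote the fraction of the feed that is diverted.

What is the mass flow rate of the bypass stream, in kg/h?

515.3 kg/h

All 1543×0.078 = 120.35 kg/h of protein reaches M, so M = 120.35/0.103 = 1168.5 kg/h and vapour = 374.51 kg/h.
The evaporator receives (1−α)·1543 of feed at 0.891 water and removes 0.409 of that water:
0.409×0.891×(1−α)×1543 = 374.51
(1−α) = 374.51/562.3 = 0.6660;  α = 0.3340.
Bypass flow = 0.3340×1543 = 515.3 kg/h.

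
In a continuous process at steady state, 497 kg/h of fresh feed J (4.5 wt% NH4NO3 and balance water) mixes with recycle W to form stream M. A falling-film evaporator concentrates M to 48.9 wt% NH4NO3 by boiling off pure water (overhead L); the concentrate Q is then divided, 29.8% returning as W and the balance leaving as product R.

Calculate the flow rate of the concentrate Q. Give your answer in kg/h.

65.15 kg/h

Overall NH4NO3 balance (none leaves overhead): NH4NO3 in fresh feed = NH4NO3 in product, i.e. 497×0.045 = (1−0.298)·Q·0.489.
Q = 22.365/(0.489×0.702) = 65.151 kg/h.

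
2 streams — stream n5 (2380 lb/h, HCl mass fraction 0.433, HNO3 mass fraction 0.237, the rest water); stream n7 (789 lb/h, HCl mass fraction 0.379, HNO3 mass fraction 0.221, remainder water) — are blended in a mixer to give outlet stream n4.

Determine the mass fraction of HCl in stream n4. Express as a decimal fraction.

0.420

Total flow out = 2380 + 789 = 3169 lb/h.
HCl in = 2380×0.433 + 789×0.379 = 1329.6 lb/h.
HCl mass fraction in n4 = 1329.6/3169 = 0.420.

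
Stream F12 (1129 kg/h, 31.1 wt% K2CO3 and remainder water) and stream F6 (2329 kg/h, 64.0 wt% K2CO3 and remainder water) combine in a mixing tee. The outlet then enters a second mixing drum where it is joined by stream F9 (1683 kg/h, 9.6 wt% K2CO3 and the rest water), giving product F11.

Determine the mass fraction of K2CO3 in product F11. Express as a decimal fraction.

0.390

Overall, product flow = 5141 kg/h.
K2CO3 in = 1129×0.311 + 2329×0.640 + 1683×0.096 = 2003.2 kg/h.
K2CO3 fraction in F11 = 0.390.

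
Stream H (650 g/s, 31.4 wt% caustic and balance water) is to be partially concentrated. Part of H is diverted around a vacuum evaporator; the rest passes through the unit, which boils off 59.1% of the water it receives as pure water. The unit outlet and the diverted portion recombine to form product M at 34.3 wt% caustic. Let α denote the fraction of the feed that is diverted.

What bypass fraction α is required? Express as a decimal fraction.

0.791

All 650×0.314 = 204.1 g/s of caustic reaches M, so M = 204.1/0.343 = 595.04 g/s and vapour = 54.956 g/s.
The evaporator receives (1−α)·650 of feed at 0.686 water and removes 0.591 of that water:
0.591×0.686×(1−α)×650 = 54.956
(1−α) = 54.956/263.53 = 0.2085;  α = 0.7915.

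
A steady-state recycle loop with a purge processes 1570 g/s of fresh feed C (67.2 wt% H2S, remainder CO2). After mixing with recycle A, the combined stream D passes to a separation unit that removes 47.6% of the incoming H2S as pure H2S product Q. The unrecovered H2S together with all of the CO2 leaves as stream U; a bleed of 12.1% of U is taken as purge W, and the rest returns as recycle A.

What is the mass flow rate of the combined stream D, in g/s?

6212 g/s

CO2 enters only via C and leaves only via the purge: 1570×0.328 = 0.121×(CO2 in U), and the separation unit passes all CO2, so CO2 in D = CO2 in U = 4255.9 g/s.
H2S in D: m_A = 1570×0.672 + (1−0.121)·(1−0.476)·m_A, so m_A = 1055/0.5394 = 1955.9 g/s.
D = 1955.9 + 4255.9 = 6211.8 g/s.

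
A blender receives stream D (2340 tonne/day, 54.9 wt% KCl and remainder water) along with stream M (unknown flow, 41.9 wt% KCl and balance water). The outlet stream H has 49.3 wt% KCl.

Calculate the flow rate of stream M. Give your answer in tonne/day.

Let M be the unknown flow. Total out = 2340 + M.
KCl balance: 1284.7 + 0.419·M = 0.493·(2340 + M)
(0.419 − 0.493)·M = 0.493×2340 − 1284.7 = -131.04
M = -131.04 / -0.074 = 1770.8 tonne/day

1771 tonne/day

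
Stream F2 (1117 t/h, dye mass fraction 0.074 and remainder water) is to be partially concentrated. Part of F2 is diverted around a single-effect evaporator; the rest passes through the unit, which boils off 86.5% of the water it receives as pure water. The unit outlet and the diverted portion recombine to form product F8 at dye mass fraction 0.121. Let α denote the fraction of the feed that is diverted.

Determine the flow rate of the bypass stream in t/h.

575.3 t/h

All 1117×0.074 = 82.658 t/h of dye reaches F8, so F8 = 82.658/0.121 = 683.12 t/h and vapour = 433.88 t/h.
The evaporator receives (1−α)·1117 of feed at 0.926 water and removes 0.865 of that water:
0.865×0.926×(1−α)×1117 = 433.88
(1−α) = 433.88/894.71 = 0.4849;  α = 0.5151.
Bypass flow = 0.5151×1117 = 575.33 t/h.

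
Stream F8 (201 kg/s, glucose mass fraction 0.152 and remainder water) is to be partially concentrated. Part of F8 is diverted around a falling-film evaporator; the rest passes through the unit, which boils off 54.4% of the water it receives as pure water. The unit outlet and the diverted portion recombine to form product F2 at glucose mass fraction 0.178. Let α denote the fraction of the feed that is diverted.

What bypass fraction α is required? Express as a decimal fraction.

0.683

All 201×0.152 = 30.552 kg/s of glucose reaches F2, so F2 = 30.552/0.178 = 171.64 kg/s and vapour = 29.36 kg/s.
The evaporator receives (1−α)·201 of feed at 0.848 water and removes 0.544 of that water:
0.544×0.848×(1−α)×201 = 29.36
(1−α) = 29.36/92.724 = 0.3166;  α = 0.6834.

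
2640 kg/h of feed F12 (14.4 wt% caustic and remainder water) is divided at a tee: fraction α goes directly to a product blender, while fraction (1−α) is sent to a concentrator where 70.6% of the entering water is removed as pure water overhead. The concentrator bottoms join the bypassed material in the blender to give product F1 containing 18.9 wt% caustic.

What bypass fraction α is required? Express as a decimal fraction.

0.606

All 2640×0.144 = 380.16 kg/h of caustic reaches F1, so F1 = 380.16/0.189 = 2011.4 kg/h and vapour = 628.57 kg/h.
The evaporator receives (1−α)·2640 of feed at 0.856 water and removes 0.706 of that water:
0.706×0.856×(1−α)×2640 = 628.57
(1−α) = 628.57/1595.4 = 0.3940;  α = 0.6060.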